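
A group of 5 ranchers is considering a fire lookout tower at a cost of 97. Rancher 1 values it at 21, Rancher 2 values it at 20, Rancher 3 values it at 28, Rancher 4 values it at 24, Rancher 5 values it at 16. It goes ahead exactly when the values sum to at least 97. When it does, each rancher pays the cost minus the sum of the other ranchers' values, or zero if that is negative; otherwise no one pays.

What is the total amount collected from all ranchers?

Total value 109 ≥ cost 97, so it is built.
Rancher 1: others sum to 88; max(0, 97 - 88) = 9.
Rancher 2: others sum to 89; max(0, 97 - 89) = 8.
Rancher 3: others sum to 81; max(0, 97 - 81) = 16.
Rancher 4: others sum to 85; max(0, 97 - 85) = 12.
Rancher 5: others sum to 93; max(0, 97 - 93) = 4.
Total collected = 9 + 8 + 16 + 12 + 4 = 49.

49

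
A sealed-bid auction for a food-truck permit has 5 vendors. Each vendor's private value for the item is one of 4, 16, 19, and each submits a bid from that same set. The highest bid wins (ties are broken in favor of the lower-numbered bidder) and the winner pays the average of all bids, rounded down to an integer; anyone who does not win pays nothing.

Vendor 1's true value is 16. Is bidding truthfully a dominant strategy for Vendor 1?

Consider the case where Vendor 2 bids 4, Vendor 3 bids 4, Vendor 4 bids 4 and Vendor 5 bids 4.
Truthful bid 16: wins, pays 6, utility 16 - 6 = 10.
Bid 4 instead: wins, pays 4, utility 16 - 4 = 12.
Since 12 > 10, bidding 4 is strictly better here, so truthful bidding is not dominant.

No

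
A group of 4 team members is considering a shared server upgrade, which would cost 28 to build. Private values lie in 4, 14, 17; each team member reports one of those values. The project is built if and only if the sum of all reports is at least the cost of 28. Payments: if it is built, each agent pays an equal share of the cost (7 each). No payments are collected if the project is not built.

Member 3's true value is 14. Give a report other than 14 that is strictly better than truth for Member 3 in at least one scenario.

Suppose Member 1 reports 4, Member 2 reports 4 and Member 4 reports 4.
Report 14: project not built, utility 0.
Report 17: project built, pays 7, utility 14 - 7 = 7.
So reporting 17 beats truth here (7 > 0).

17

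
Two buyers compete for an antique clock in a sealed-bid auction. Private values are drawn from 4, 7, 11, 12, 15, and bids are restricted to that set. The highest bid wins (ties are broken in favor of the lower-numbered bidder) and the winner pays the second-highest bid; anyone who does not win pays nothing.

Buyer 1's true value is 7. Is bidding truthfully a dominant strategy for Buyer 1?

Check each profile of the others' bids and compare truth against every alternative bid.
Others bid (4): truth gives 3, best alternative gives 3.
Others bid (7): truth gives 0, best alternative gives 0.
Others bid (11): truth gives 0, best alternative gives 0.
Others bid (12): truth gives 0, best alternative gives 0.
Others bid (15): truth gives 0, best alternative gives 0.
In every case the truthful bid is at least as good as any alternative, so it is a dominant strategy.

Yes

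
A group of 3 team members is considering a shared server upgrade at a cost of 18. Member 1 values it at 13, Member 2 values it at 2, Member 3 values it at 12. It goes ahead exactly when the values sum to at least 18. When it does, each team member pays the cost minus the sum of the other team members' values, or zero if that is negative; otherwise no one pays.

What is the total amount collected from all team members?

7

Total value 27 ≥ cost 18, so it is built.
Member 1: others sum to 14; max(0, 18 - 14) = 4.
Member 2: others sum to 25; max(0, 18 - 25) = 0.
Member 3: others sum to 15; max(0, 18 - 15) = 3.
Total collected = 4 + 0 + 3 = 7.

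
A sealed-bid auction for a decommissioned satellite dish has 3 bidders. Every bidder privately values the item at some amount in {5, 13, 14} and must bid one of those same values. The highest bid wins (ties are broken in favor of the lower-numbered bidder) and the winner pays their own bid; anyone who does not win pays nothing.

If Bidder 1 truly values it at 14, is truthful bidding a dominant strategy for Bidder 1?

No

Consider the case where Bidder 2 bids 5 and Bidder 3 bids 5.
Truthful bid 14: wins, pays 14, utility 14 - 14 = 0.
Bid 5 instead: wins, pays 5, utility 14 - 5 = 9.
Since 9 > 0, bidding 5 is strictly better here, so truthful bidding is not dominant.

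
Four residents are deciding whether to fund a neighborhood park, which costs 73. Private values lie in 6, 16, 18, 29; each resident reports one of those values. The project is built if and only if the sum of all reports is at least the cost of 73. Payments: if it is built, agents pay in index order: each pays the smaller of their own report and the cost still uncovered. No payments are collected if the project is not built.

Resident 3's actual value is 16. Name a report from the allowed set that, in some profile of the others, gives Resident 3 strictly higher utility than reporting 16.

6

Suppose Resident 1 reports 16, Resident 2 reports 29 and Resident 4 reports 29.
Report 16: project built, pays 16, utility 16 - 16 = 0.
Report 6: project built, pays 6, utility 16 - 6 = 10.
So reporting 6 beats truth here (10 > 0).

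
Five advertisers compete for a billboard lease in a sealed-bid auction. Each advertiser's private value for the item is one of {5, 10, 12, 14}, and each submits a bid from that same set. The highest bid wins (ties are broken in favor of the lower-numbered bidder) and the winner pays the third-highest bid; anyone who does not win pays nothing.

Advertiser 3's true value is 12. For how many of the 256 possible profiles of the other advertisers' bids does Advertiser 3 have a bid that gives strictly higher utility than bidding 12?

32

Others bid (5, 5, 5, 14): truth gives 0; bid 14 gives 7 > 0. Violating.
Others bid (5, 5, 10, 14): truth gives 0; bid 14 gives 2 > 0. Violating.
Others bid (5, 5, 14, 5): truth gives 0; bid 14 gives 7 > 0. Violating.
Others bid (5, 5, 14, 10): truth gives 0; bid 14 gives 2 > 0. Violating.
Others bid (5, 5, 5, 5): truth gives 7; no alternative beats it.
Others bid (5, 5, 5, 10): truth gives 7; no alternative beats it.
(Checking all 256 profiles: 32 have a profitable deviation, 224 do not.)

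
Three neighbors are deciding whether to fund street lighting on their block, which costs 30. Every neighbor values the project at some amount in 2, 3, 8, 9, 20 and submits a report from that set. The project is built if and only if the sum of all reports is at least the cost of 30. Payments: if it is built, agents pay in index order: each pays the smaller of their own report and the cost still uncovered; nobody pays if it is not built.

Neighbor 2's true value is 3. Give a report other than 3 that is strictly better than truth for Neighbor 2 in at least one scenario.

2

Suppose Neighbor 1 reports 8 and Neighbor 3 reports 20.
Report 3: project built, pays 3, utility 3 - 3 = 0.
Report 2: project built, pays 2, utility 3 - 2 = 1.
So reporting 2 beats truth here (1 > 0).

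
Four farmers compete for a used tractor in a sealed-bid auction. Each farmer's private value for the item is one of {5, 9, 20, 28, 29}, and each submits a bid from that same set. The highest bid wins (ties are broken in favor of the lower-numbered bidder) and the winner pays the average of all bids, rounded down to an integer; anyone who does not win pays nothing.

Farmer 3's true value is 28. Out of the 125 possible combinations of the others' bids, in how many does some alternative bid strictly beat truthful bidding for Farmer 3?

54

Others bid (5, 5, 5): truth gives 18; bid 9 gives 22 > 18. Violating.
Others bid (5, 5, 9): truth gives 17; bid 9 gives 21 > 17. Violating.
Others bid (5, 5, 20): truth gives 14; bid 20 gives 16 > 14. Violating.
Others bid (5, 5, 29): truth gives 0; bid 29 gives 11 > 0. Violating.
Others bid (5, 5, 28): truth gives 12; no alternative beats it.
Others bid (5, 9, 28): truth gives 11; no alternative beats it.
(Checking all 125 profiles: 54 have a profitable deviation, 71 do not.)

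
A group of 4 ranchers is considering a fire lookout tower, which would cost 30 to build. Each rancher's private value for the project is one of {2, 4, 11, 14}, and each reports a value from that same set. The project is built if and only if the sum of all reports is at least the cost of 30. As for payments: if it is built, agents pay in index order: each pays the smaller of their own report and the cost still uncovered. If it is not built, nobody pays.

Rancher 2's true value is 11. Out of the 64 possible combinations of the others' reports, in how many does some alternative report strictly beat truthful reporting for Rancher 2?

29

Others report (2, 11, 14): truth gives 0; report 4 gives 7 > 0. Violating.
Others report (2, 14, 11): truth gives 0; report 4 gives 7 > 0. Violating.
Others report (2, 14, 14): truth gives 0; report 2 gives 9 > 0. Violating.
Others report (4, 11, 11): truth gives 0; report 4 gives 7 > 0. Violating.
Others report (2, 2, 2): truth gives 0; no alternative beats it.
Others report (2, 2, 4): truth gives 0; no alternative beats it.
(Checking all 64 profiles: 29 have a profitable deviation, 35 do not.)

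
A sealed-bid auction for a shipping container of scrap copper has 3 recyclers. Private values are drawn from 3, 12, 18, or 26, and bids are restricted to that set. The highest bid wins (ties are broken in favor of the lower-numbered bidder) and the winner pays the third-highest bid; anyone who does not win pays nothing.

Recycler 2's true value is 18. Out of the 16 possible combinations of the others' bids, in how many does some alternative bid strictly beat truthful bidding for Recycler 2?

Others bid (3, 26): truth gives 0; bid 26 gives 15 > 0. Violating.
Others bid (12, 26): truth gives 0; bid 26 gives 6 > 0. Violating.
Others bid (18, 3): truth gives 0; bid 26 gives 15 > 0. Violating.
Others bid (18, 12): truth gives 0; bid 26 gives 6 > 0. Violating.
Others bid (3, 3): truth gives 15; no alternative beats it.
Others bid (3, 12): truth gives 15; no alternative beats it.
(Checking all 16 profiles: 4 have a profitable deviation, 12 do not.)

4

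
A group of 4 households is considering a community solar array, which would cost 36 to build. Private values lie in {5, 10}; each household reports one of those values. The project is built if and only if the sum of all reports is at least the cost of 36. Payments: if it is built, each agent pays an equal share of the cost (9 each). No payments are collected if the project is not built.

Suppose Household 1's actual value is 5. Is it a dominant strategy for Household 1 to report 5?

Yes

Check each profile of the others' reports and compare truth against every alternative report.
Others report (10, 10, 10): truth gives 0, best alternative gives -4.
Others report (5, 5, 5): truth gives 0, best alternative gives 0.
Others report (5, 5, 10): truth gives 0, best alternative gives 0.
Others report (5, 10, 5): truth gives 0, best alternative gives 0.
Others report (5, 10, 10): truth gives 0, best alternative gives 0.
Others report (10, 5, 5): truth gives 0, best alternative gives 0.
(Remaining 2 profiles checked similarly; truth is weakly best in each.)
In every case the truthful report is at least as good as any alternative, so it is a dominant strategy.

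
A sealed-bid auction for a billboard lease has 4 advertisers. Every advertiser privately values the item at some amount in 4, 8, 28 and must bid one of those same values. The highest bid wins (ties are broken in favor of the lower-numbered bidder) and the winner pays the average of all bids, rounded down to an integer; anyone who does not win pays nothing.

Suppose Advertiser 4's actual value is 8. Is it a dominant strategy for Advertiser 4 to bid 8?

Check each profile of the others' bids and compare truth against every alternative bid.
Others bid (4, 4, 4): truth gives 3, best alternative gives 0.
Others bid (4, 4, 8): truth gives 0, best alternative gives 0.
Others bid (4, 4, 28): truth gives 0, best alternative gives 0.
Others bid (4, 8, 4): truth gives 0, best alternative gives 0.
Others bid (4, 8, 8): truth gives 0, best alternative gives 0.
Others bid (4, 8, 28): truth gives 0, best alternative gives 0.
(Remaining 21 profiles checked similarly; truth is weakly best in each.)
In every case the truthful bid is at least as good as any alternative, so it is a dominant strategy.

Yes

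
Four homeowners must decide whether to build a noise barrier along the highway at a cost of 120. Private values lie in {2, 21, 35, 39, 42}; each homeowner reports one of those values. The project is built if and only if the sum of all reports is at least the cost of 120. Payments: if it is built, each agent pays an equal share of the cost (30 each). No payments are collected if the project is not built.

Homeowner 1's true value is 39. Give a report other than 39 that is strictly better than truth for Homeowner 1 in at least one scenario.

42

Suppose Homeowner 2 reports 2, Homeowner 3 reports 35 and Homeowner 4 reports 42.
Report 39: project not built, utility 0.
Report 42: project built, pays 30, utility 39 - 30 = 9.
So reporting 42 beats truth here (9 > 0).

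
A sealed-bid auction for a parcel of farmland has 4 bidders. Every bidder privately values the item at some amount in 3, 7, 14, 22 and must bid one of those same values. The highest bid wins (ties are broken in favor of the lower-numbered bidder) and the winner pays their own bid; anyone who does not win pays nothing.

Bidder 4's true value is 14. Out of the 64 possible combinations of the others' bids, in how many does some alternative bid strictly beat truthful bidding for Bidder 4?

Others bid (3, 3, 3): truth gives 0; bid 7 gives 7 > 0. Violating.
Others bid (3, 3, 7): truth gives 0; no alternative beats it.
Others bid (3, 3, 14): truth gives 0; no alternative beats it.
(Checking all 64 profiles: 1 has a profitable deviation, 63 do not.)

1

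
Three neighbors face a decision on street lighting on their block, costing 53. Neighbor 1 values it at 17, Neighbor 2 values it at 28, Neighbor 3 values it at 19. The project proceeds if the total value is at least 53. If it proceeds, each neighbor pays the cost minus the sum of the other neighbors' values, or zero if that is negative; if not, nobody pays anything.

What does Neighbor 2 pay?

Total value 64 ≥ cost 53, so the project is built.
The other neighbors' values sum to 36.
Cost minus that sum is 53 - 36 = 17.

17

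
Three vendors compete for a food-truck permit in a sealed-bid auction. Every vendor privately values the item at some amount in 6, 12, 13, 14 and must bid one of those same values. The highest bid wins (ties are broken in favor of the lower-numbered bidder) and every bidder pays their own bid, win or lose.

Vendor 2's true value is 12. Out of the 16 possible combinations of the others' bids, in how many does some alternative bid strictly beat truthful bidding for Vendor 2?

14

Others bid (6, 13): truth gives -12; bid 13 gives -1 > -12. Violating.
Others bid (6, 14): truth gives -12; bid 14 gives -2 > -12. Violating.
Others bid (12, 6): truth gives -12; bid 13 gives -1 > -12. Violating.
Others bid (12, 12): truth gives -12; bid 13 gives -1 > -12. Violating.
Others bid (6, 6): truth gives 0; no alternative beats it.
Others bid (6, 12): truth gives 0; no alternative beats it.
(Checking all 16 profiles: 14 have a profitable deviation, 2 do not.)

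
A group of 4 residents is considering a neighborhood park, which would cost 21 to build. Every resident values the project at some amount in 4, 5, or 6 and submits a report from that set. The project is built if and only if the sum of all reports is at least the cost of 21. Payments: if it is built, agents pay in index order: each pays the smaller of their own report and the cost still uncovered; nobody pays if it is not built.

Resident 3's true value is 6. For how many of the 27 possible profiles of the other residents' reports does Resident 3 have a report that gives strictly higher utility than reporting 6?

10

Others report (4, 6, 6): truth gives 0; report 5 gives 1 > 0. Violating.
Others report (5, 5, 6): truth gives 0; report 5 gives 1 > 0. Violating.
Others report (5, 6, 5): truth gives 0; report 5 gives 1 > 0. Violating.
Others report (5, 6, 6): truth gives 0; report 4 gives 2 > 0. Violating.
Others report (4, 4, 4): truth gives 0; no alternative beats it.
Others report (4, 4, 5): truth gives 0; no alternative beats it.
(Checking all 27 profiles: 10 have a profitable deviation, 17 do not.)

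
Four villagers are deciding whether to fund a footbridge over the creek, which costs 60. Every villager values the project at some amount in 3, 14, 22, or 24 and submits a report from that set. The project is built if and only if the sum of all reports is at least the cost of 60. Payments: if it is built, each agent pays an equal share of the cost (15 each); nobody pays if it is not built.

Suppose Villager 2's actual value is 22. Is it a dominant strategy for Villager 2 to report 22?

Check each profile of the others' reports and compare truth against every alternative report.
Others report (3, 14, 22): truth gives 7, best alternative gives 7.
Others report (3, 14, 24): truth gives 7, best alternative gives 7.
Others report (3, 22, 14): truth gives 7, best alternative gives 7.
Others report (3, 22, 22): truth gives 7, best alternative gives 7.
Others report (3, 22, 24): truth gives 7, best alternative gives 7.
Others report (3, 24, 14): truth gives 7, best alternative gives 7.
(Remaining 58 profiles checked similarly; truth is weakly best in each.)
In every case the truthful report is at least as good as any alternative, so it is a dominant strategy.

Yes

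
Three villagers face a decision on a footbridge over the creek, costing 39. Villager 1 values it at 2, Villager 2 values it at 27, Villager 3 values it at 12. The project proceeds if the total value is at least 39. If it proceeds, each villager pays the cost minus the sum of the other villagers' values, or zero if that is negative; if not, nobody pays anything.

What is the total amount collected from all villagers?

Total value 41 ≥ cost 39, so it is built.
Villager 1: others sum to 39; max(0, 39 - 39) = 0.
Villager 2: others sum to 14; max(0, 39 - 14) = 25.
Villager 3: others sum to 29; max(0, 39 - 29) = 10.
Total collected = 0 + 25 + 10 = 35.

35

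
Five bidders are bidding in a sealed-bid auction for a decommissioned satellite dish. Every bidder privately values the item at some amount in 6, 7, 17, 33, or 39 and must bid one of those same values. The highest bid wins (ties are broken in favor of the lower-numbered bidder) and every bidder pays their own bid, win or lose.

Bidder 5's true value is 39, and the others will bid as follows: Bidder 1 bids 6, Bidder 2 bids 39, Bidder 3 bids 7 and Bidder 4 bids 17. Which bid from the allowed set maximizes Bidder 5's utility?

Bid 6: loses but pays 6, utility -6.
Bid 7: loses but pays 7, utility -7.
Bid 17: loses but pays 17, utility -17.
Bid 33: loses but pays 33, utility -33.
Bid 39: loses but pays 39, utility -39.
The best choice is 6 with utility -6.

6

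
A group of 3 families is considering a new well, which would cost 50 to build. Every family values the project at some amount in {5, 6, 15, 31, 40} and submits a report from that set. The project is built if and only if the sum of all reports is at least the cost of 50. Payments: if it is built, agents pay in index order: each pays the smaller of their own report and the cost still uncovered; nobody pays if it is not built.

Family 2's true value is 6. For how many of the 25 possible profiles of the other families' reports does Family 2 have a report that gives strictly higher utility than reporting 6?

Others report (5, 40): truth gives 0; report 5 gives 1 > 0. Violating.
Others report (6, 40): truth gives 0; report 5 gives 1 > 0. Violating.
Others report (15, 31): truth gives 0; report 5 gives 1 > 0. Violating.
Others report (15, 40): truth gives 0; report 5 gives 1 > 0. Violating.
Others report (5, 5): truth gives 0; no alternative beats it.
Others report (5, 6): truth gives 0; no alternative beats it.
(Checking all 25 profiles: 12 have a profitable deviation, 13 do not.)

12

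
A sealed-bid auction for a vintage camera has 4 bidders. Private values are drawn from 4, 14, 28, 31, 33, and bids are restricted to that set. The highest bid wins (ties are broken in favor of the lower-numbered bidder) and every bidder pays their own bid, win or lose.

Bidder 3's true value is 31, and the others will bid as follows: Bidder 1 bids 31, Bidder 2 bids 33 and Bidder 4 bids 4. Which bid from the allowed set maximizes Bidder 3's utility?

4

Bid 4: loses but pays 4, utility -4.
Bid 14: loses but pays 14, utility -14.
Bid 28: loses but pays 28, utility -28.
Bid 31: loses but pays 31, utility -31.
Bid 33: loses but pays 33, utility -33.
The best choice is 4 with utility -4.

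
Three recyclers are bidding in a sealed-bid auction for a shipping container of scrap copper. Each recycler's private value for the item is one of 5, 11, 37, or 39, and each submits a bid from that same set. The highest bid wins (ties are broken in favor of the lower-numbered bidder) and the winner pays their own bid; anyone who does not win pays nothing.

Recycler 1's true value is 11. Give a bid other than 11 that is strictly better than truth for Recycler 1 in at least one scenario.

Suppose Recycler 2 bids 5 and Recycler 3 bids 5.
Bid 11: wins, pays 11, utility 11 - 11 = 0.
Bid 5: wins, pays 5, utility 11 - 5 = 6.
So bidding 5 beats truth here (6 > 0).

5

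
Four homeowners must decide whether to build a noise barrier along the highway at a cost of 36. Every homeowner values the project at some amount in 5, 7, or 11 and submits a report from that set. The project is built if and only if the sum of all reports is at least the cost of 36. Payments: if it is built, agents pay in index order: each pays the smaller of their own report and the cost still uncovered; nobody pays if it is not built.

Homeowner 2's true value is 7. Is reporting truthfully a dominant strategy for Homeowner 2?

No

Consider the case where Homeowner 1 reports 11, Homeowner 3 reports 11 and Homeowner 4 reports 11.
Truthful report 7: project built, pays 7, utility 7 - 7 = 0.
Report 5 instead: project built, pays 5, utility 7 - 5 = 2.
Since 2 > 0, reporting 5 is strictly better here, so truthful reporting is not dominant.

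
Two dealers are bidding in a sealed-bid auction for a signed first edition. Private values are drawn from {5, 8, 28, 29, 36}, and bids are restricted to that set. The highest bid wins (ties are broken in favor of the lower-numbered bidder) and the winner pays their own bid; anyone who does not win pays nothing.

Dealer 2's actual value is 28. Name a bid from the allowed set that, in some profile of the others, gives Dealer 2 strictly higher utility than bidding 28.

8

Suppose Dealer 1 bids 5.
Bid 28: wins, pays 28, utility 28 - 28 = 0.
Bid 8: wins, pays 8, utility 28 - 8 = 20.
So bidding 8 beats truth here (20 > 0).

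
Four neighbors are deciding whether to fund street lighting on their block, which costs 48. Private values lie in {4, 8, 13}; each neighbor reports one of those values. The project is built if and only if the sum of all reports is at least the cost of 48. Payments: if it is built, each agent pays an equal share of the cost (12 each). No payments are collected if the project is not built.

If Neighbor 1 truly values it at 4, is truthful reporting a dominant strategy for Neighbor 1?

Yes

Check each profile of the others' reports and compare truth against every alternative report.
Others report (4, 4, 4): truth gives 0, best alternative gives 0.
Others report (4, 4, 8): truth gives 0, best alternative gives 0.
Others report (4, 4, 13): truth gives 0, best alternative gives 0.
Others report (4, 8, 4): truth gives 0, best alternative gives 0.
Others report (4, 8, 8): truth gives 0, best alternative gives 0.
Others report (4, 8, 13): truth gives 0, best alternative gives 0.
(Remaining 21 profiles checked similarly; truth is weakly best in each.)
In every case the truthful report is at least as good as any alternative, so it is a dominant strategy.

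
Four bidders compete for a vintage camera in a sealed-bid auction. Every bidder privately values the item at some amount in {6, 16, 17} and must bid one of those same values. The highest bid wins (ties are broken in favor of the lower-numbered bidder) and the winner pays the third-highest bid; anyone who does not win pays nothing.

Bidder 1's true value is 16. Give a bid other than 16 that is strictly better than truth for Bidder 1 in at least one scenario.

17

Suppose Bidder 2 bids 6, Bidder 3 bids 6 and Bidder 4 bids 17.
Bid 16: loses, pays 0, utility 0.
Bid 17: wins, pays 6, utility 16 - 6 = 10.
So bidding 17 beats truth here (10 > 0).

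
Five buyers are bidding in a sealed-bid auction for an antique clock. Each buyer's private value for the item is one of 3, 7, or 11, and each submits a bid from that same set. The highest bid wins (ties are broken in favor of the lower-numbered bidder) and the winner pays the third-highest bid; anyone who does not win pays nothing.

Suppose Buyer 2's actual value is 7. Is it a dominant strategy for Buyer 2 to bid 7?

Consider the case where Buyer 1 bids 3, Buyer 3 bids 3, Buyer 4 bids 3 and Buyer 5 bids 11.
Truthful bid 7: loses, pays 0, utility 0.
Bid 11 instead: wins, pays 3, utility 7 - 3 = 4.
Since 4 > 0, bidding 11 is strictly better here, so truthful bidding is not dominant.

No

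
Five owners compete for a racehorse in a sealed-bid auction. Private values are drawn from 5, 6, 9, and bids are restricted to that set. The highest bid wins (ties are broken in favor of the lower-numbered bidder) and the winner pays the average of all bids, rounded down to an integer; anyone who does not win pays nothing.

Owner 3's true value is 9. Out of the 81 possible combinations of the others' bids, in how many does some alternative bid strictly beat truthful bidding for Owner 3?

3

Others bid (5, 5, 5, 6): truth gives 3; bid 6 gives 4 > 3. Violating.
Others bid (5, 5, 6, 5): truth gives 3; bid 6 gives 4 > 3. Violating.
Others bid (5, 5, 6, 6): truth gives 3; bid 6 gives 4 > 3. Violating.
Others bid (5, 5, 5, 5): truth gives 4; no alternative beats it.
Others bid (5, 5, 5, 9): truth gives 3; no alternative beats it.
(Checking all 81 profiles: 3 have a profitable deviation, 78 do not.)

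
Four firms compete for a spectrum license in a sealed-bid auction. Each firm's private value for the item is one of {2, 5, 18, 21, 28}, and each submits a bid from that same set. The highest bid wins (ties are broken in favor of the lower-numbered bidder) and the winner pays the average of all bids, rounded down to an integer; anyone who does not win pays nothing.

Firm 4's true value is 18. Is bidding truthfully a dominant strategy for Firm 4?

No

Consider the case where Firm 1 bids 2, Firm 2 bids 2 and Firm 3 bids 2.
Truthful bid 18: wins, pays 6, utility 18 - 6 = 12.
Bid 5 instead: wins, pays 2, utility 18 - 2 = 16.
Since 16 > 12, bidding 5 is strictly better here, so truthful bidding is not dominant.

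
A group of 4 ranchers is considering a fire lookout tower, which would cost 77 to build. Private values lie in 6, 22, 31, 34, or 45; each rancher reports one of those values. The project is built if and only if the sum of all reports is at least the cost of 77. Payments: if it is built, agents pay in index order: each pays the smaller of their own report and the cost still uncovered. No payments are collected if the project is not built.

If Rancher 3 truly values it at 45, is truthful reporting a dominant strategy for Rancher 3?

Consider the case where Rancher 1 reports 6, Rancher 2 reports 6 and Rancher 4 reports 31.
Truthful report 45: project built, pays 45, utility 45 - 45 = 0.
Report 34 instead: project built, pays 34, utility 45 - 34 = 11.
Since 11 > 0, reporting 34 is strictly better here, so truthful reporting is not dominant.

No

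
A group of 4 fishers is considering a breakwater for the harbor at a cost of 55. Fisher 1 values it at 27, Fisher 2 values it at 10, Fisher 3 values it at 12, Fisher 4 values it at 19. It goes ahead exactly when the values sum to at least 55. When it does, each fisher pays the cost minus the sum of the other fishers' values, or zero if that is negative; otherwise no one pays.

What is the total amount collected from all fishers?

Total value 68 ≥ cost 55, so it is built.
Fisher 1: others sum to 41; max(0, 55 - 41) = 14.
Fisher 2: others sum to 58; max(0, 55 - 58) = 0.
Fisher 3: others sum to 56; max(0, 55 - 56) = 0.
Fisher 4: others sum to 49; max(0, 55 - 49) = 6.
Total collected = 14 + 0 + 0 + 6 = 20.

20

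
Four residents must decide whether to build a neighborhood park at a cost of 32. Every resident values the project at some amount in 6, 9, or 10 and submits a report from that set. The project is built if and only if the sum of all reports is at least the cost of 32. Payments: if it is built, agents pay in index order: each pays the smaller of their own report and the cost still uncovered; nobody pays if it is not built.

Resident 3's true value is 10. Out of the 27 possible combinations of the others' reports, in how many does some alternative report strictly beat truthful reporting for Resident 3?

Others report (6, 9, 9): truth gives 0; report 9 gives 1 > 0. Violating.
Others report (6, 9, 10): truth gives 0; report 9 gives 1 > 0. Violating.
Others report (6, 10, 9): truth gives 0; report 9 gives 1 > 0. Violating.
Others report (6, 10, 10): truth gives 0; report 6 gives 4 > 0. Violating.
Others report (6, 6, 6): truth gives 0; no alternative beats it.
Others report (6, 6, 9): truth gives 0; no alternative beats it.
(Checking all 27 profiles: 20 have a profitable deviation, 7 do not.)

20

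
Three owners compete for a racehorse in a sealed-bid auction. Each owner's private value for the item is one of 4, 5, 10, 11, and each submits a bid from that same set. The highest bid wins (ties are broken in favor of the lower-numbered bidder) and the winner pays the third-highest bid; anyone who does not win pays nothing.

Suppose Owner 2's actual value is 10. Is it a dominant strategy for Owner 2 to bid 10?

No

Consider the case where Owner 1 bids 4 and Owner 3 bids 11.
Truthful bid 10: loses, pays 0, utility 0.
Bid 11 instead: wins, pays 4, utility 10 - 4 = 6.
Since 6 > 0, bidding 11 is strictly better here, so truthful bidding is not dominant.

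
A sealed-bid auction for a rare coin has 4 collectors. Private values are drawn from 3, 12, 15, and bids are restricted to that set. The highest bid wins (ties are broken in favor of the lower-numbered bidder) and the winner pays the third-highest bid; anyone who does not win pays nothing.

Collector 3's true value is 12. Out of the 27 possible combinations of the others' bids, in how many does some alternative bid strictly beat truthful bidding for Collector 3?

3

Others bid (3, 3, 15): truth gives 0; bid 15 gives 9 > 0. Violating.
Others bid (3, 12, 3): truth gives 0; bid 15 gives 9 > 0. Violating.
Others bid (12, 3, 3): truth gives 0; bid 15 gives 9 > 0. Violating.
Others bid (3, 3, 3): truth gives 9; no alternative beats it.
Others bid (3, 3, 12): truth gives 9; no alternative beats it.
(Checking all 27 profiles: 3 have a profitable deviation, 24 do not.)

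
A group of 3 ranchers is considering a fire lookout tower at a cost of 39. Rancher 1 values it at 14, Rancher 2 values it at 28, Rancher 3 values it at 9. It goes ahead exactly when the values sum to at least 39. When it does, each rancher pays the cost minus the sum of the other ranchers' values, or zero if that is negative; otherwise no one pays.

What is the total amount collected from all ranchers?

Total value 51 ≥ cost 39, so it is built.
Rancher 1: others sum to 37; max(0, 39 - 37) = 2.
Rancher 2: others sum to 23; max(0, 39 - 23) = 16.
Rancher 3: others sum to 42; max(0, 39 - 42) = 0.
Total collected = 2 + 16 + 0 = 18.

18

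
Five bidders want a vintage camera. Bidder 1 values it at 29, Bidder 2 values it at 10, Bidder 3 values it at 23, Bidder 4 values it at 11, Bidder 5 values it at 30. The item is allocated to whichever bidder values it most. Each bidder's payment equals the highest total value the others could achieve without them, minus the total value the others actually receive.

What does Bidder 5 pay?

Bidder 5 has the highest value and receives the item.
Without Bidder 5, the item would go to the next-highest value, 29, so the others could achieve 29.
With Bidder 5 present and winning, the others receive nothing, so their total is 0.
Payment = 29 - 0 = 29.

29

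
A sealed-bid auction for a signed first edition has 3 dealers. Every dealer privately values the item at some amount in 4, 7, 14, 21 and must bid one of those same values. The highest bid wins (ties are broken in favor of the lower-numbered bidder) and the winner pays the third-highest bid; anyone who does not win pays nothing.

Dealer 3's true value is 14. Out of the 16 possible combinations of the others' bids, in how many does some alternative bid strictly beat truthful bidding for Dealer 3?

4

Others bid (4, 14): truth gives 0; bid 21 gives 10 > 0. Violating.
Others bid (7, 14): truth gives 0; bid 21 gives 7 > 0. Violating.
Others bid (14, 4): truth gives 0; bid 21 gives 10 > 0. Violating.
Others bid (14, 7): truth gives 0; bid 21 gives 7 > 0. Violating.
Others bid (4, 4): truth gives 10; no alternative beats it.
Others bid (4, 7): truth gives 10; no alternative beats it.
(Checking all 16 profiles: 4 have a profitable deviation, 12 do not.)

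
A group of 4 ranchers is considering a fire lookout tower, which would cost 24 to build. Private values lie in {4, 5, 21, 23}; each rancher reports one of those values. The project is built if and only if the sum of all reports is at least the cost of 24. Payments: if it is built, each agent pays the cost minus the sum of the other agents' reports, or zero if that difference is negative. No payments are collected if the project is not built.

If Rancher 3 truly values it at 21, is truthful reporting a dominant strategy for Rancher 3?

Check each profile of the others' reports and compare truth against every alternative report.
Others report (4, 4, 21): truth gives 21, best alternative gives 21.
Others report (4, 4, 23): truth gives 21, best alternative gives 21.
Others report (4, 5, 21): truth gives 21, best alternative gives 21.
Others report (4, 5, 23): truth gives 21, best alternative gives 21.
Others report (4, 21, 4): truth gives 21, best alternative gives 21.
Others report (4, 21, 5): truth gives 21, best alternative gives 21.
(Remaining 58 profiles checked similarly; truth is weakly best in each.)
In every case the truthful report is at least as good as any alternative, so it is a dominant strategy.

Yes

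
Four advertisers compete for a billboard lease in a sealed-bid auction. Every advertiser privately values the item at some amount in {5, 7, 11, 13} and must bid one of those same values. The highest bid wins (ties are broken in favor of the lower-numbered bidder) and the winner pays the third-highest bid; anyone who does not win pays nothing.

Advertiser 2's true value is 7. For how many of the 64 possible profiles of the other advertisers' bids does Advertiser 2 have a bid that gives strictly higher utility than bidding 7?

Others bid (5, 5, 11): truth gives 0; bid 11 gives 2 > 0. Violating.
Others bid (5, 5, 13): truth gives 0; bid 13 gives 2 > 0. Violating.
Others bid (5, 11, 5): truth gives 0; bid 11 gives 2 > 0. Violating.
Others bid (5, 13, 5): truth gives 0; bid 13 gives 2 > 0. Violating.
Others bid (5, 5, 5): truth gives 2; no alternative beats it.
Others bid (5, 5, 7): truth gives 2; no alternative beats it.
(Checking all 64 profiles: 6 have a profitable deviation, 58 do not.)

6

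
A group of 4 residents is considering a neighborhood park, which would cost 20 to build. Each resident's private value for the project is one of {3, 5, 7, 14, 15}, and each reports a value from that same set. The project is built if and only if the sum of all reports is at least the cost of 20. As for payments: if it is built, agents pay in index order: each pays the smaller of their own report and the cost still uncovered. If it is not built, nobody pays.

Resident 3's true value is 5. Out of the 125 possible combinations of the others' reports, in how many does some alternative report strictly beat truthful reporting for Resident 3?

28

Others report (3, 3, 14): truth gives 0; report 3 gives 2 > 0. Violating.
Others report (3, 3, 15): truth gives 0; report 3 gives 2 > 0. Violating.
Others report (3, 5, 14): truth gives 0; report 3 gives 2 > 0. Violating.
Others report (3, 5, 15): truth gives 0; report 3 gives 2 > 0. Violating.
Others report (3, 3, 3): truth gives 0; no alternative beats it.
Others report (3, 3, 5): truth gives 0; no alternative beats it.
(Checking all 125 profiles: 28 have a profitable deviation, 97 do not.)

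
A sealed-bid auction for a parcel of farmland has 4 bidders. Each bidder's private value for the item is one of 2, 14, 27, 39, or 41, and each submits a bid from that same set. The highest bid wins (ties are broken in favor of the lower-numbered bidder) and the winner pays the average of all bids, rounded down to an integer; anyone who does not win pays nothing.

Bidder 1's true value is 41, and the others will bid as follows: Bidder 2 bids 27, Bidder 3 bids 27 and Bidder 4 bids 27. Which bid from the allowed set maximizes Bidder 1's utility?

27

Bid 2: loses, pays 0, utility 0.
Bid 14: loses, pays 0, utility 0.
Bid 27: wins, pays 27, utility 41 - 27 = 14.
Bid 39: wins, pays 30, utility 41 - 30 = 11.
Bid 41: wins, pays 30, utility 41 - 30 = 11.
The best choice is 27 with utility 14.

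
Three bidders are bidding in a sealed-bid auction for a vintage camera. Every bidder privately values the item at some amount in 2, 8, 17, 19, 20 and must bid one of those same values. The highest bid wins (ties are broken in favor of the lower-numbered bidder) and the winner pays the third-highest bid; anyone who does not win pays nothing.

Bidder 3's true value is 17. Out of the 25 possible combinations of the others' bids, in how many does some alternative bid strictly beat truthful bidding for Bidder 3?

8

Others bid (2, 17): truth gives 0; bid 19 gives 15 > 0. Violating.
Others bid (2, 19): truth gives 0; bid 20 gives 15 > 0. Violating.
Others bid (8, 17): truth gives 0; bid 19 gives 9 > 0. Violating.
Others bid (8, 19): truth gives 0; bid 20 gives 9 > 0. Violating.
Others bid (2, 2): truth gives 15; no alternative beats it.
Others bid (2, 8): truth gives 15; no alternative beats it.
(Checking all 25 profiles: 8 have a profitable deviation, 17 do not.)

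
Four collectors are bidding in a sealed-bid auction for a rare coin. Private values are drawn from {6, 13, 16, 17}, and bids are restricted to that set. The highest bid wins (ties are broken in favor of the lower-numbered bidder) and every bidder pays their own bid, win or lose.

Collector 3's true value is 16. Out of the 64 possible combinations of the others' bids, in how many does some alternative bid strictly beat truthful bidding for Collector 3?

Others bid (6, 6, 6): truth gives 0; bid 13 gives 3 > 0. Violating.
Others bid (6, 6, 13): truth gives 0; bid 13 gives 3 > 0. Violating.
Others bid (6, 6, 17): truth gives -16; bid 17 gives -1 > -16. Violating.
Others bid (6, 13, 17): truth gives -16; bid 17 gives -1 > -16. Violating.
Others bid (6, 6, 16): truth gives 0; no alternative beats it.
Others bid (6, 13, 6): truth gives 0; no alternative beats it.
(Checking all 64 profiles: 54 have a profitable deviation, 10 do not.)

54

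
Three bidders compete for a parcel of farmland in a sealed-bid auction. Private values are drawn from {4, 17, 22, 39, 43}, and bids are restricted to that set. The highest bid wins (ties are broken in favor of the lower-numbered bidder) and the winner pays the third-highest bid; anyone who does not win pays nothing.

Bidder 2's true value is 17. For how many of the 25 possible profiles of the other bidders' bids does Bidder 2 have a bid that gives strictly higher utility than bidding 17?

6

Others bid (4, 22): truth gives 0; bid 22 gives 13 > 0. Violating.
Others bid (4, 39): truth gives 0; bid 39 gives 13 > 0. Violating.
Others bid (4, 43): truth gives 0; bid 43 gives 13 > 0. Violating.
Others bid (17, 4): truth gives 0; bid 22 gives 13 > 0. Violating.
Others bid (4, 4): truth gives 13; no alternative beats it.
Others bid (4, 17): truth gives 13; no alternative beats it.
(Checking all 25 profiles: 6 have a profitable deviation, 19 do not.)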